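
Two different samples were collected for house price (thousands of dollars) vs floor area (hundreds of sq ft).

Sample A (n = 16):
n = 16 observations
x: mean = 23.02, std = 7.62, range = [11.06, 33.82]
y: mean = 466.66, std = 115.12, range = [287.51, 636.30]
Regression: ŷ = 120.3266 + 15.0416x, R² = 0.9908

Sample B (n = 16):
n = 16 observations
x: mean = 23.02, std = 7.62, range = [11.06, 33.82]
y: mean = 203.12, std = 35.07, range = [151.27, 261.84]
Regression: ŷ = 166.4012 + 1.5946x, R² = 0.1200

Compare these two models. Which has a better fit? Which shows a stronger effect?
Model A has the better fit (R² = 0.9908 vs 0.1200). Model A shows the stronger effect (|β₁| = 15.0416 vs 1.5946).

Model Comparison:

Fit — compare R²:
- Model A: R² = 0.9908 → 99.08% of variance in house price explained
- Model B: R² = 0.1200 → 12.00% of variance in house price explained
- 0.9908 > 0.1200 → Model A has the better fit

Effect size (slope magnitude):
- Model A: β₁ = 15.0416 → predicted house price rises 15.0416 thousand dollars per additional hundred sq ft of floor area
- Model B: β₁ = 1.5946 → predicted house price rises 1.5946 thousand dollars per additional hundred sq ft of floor area
- |15.0416| > |1.5946| → Model A shows the stronger marginal effect

Notes:
- The two samples could reflect different populations, time periods, or measurement quality.
- A steeper slope doesn't make a better model if the scatter around the line is large.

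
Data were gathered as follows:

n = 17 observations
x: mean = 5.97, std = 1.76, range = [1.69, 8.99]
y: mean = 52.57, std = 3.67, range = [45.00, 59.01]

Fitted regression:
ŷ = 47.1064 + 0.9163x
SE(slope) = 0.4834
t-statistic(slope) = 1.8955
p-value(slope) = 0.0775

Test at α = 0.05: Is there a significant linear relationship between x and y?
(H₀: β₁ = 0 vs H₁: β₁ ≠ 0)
Fail to reject H₀: p-value = 0.0775 ≥ α = 0.05. The linear relationship is not significant at the 5% level.

Hypothesis test for the slope coefficient:

H₀: β₁ = 0 (no linear relationship)
H₁: β₁ ≠ 0 (linear relationship exists)

Test statistic: t = β̂₁ / SE(β̂₁) = 0.9163 / 0.4834 = 1.8955

p = 0.0775: how often a slope estimate this far from 0 (in SE units) would arise by chance if β₁ were truly 0.

Decision rule: reject H₀ if p-value < α.
p-value = 0.0775 ≥ α = 0.05 → fail to reject H₀.

Conclusion: the linear association between x and y is not significant at the 5% level.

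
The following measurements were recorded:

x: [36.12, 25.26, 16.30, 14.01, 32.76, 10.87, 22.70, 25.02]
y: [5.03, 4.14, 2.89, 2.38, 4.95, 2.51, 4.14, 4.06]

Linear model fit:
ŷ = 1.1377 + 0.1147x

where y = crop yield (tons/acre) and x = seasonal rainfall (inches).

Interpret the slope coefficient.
An increase of one inch in rainfall is associated with a 0.1147 tons/acre increase in predicted crop yield.

β₁ = 0.1147 is the change in predicted crop yield (tons/acre) per additional inch of rainfall.

Interpretation:
- Rainfall up by 1 inch → predicted crop yield increases by 0.1147 tons/acre
- The effect is assumed constant over the observed range of x (linearity)
- The sign (+) gives the direction; the magnitude 0.1147 gives the size of the effect per inch

(β₀ = 1.1377 is the fitted value at x = 0 and is not part of the slope interpretation.)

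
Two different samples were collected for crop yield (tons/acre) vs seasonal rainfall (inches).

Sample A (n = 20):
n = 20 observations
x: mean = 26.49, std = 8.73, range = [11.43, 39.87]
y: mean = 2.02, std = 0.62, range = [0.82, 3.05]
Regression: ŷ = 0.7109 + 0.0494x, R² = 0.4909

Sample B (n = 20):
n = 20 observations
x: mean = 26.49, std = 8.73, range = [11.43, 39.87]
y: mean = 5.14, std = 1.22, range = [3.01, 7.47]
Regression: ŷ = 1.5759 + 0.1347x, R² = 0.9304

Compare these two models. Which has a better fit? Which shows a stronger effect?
Model B has the better fit (R² = 0.9304 vs 0.4909). Model B shows the stronger effect (|β₁| = 0.1347 vs 0.0494).

Model Comparison:

Which explains more variance? (R²)
- Model A: R² = 0.4909 → 49.09% of variance in crop yield explained
- Model B: R² = 0.9304 → 93.04% of variance in crop yield explained
- 0.9304 > 0.4909 → Model B has the better fit

Effect size (slope magnitude):
- Model A: β₁ = 0.0494 → predicted crop yield rises 0.0494 tons/acre per additional inch of rainfall
- Model B: β₁ = 0.1347 → predicted crop yield rises 0.1347 tons/acre per additional inch of rainfall
- |0.0494| < |0.1347| → Model B shows the stronger marginal effect

Notes:
- The two samples could reflect different populations, time periods, or measurement quality.
- A better fit (higher R²) doesn't necessarily mean a more important relationship.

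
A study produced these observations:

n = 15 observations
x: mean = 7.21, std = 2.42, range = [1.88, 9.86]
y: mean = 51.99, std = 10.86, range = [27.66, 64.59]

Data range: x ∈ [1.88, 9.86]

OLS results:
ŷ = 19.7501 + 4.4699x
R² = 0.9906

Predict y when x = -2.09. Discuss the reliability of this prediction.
The equation gives ŷ = 10.4080; however x = -2.09 is 3.97 units below the observed range, so this extrapolated value should not be trusted.

Prediction calculation:
ŷ = 19.7501 + 4.4699 × (-2.09)
ŷ = 10.4080

Reliability:
- Data range: x ∈ [1.88, 9.86]
- Prediction point: x = -2.09 is 3.97 units below the observed range → this is EXTRAPOLATION, not interpolation

Why that matters here:
- Real relationships often flatten, saturate, or turn nonlinear at extremes
- The linear relationship may not hold outside the observed range

Report the number if required, but flag clearly that it is an extrapolation.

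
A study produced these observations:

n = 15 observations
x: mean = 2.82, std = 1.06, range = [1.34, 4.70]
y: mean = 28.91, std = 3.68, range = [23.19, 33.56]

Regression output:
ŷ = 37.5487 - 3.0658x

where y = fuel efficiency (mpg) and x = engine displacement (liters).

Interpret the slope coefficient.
An increase of one liter in engine displacement is associated with a 3.0658 mpg decrease in predicted fuel efficiency.

The slope β₁ = -3.0658 gives the rate at which the fitted fuel efficiency changes with engine displacement.

Interpretation:
- Engine displacement up by 1 liter → predicted fuel efficiency decreases by 3.0658 mpg
- The effect is assumed constant over the observed range of x (linearity)
- The slope describes association in these data, not necessarily a causal effect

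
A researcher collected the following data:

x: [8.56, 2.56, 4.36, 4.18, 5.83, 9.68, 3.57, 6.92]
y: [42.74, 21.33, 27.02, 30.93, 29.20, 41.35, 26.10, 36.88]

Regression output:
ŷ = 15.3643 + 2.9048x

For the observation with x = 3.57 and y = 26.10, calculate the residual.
Residual = 0.3656

The residual is the difference between the actual value and the predicted value:

Residual = y - ŷ

Step 1: Calculate predicted value
ŷ = 15.3643 + 2.9048 × 3.57
ŷ = 25.7344

Step 2: Calculate residual
Residual = 26.10 - 25.7344
Residual = 0.3656

The residual is positive, so the observed y = 26.10 sits above the regression line (the line underestimates it by 0.3656).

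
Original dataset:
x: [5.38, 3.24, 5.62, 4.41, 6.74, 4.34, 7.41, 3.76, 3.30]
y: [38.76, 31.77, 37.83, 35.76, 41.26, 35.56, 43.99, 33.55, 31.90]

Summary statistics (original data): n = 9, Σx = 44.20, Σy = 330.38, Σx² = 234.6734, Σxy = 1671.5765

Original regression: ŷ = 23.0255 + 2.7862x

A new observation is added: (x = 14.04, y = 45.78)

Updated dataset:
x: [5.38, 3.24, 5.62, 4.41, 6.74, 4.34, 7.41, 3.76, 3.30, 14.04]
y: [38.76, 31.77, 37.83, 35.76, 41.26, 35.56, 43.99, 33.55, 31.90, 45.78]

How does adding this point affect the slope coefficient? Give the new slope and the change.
New slope β₁ = 1.3344 versus 2.7862 before: a change of -1.4518 (-52.1%).

The new point has HIGH LEVERAGE: x = 14.04 is far from the original mean x̄ = 44.20/9 ≈ 4.91 (original range [3.24, 7.41]).

Step 1: Update the sums with the new point (n goes from 9 to 10)
Σx  = 44.20 + 14.04 = 58.24
Σy  = 330.38 + 45.78 = 376.16
Σx² = 234.6734 + 14.04² = 234.6734 + 197.1216 = 431.7950
Σxy = 1671.5765 + 14.04×45.78 = 1671.5765 + 642.7512 = 2314.3277

Step 2: Recompute the slope with b₁ = (nΣxy − ΣxΣy) / (nΣx² − (Σx)²)
Numerator   = 10×2314.3277 − 58.24×376.16 = 23143.2770 − 21907.5584 = 1235.7186
Denominator = 10×431.7950 − 58.24² = 4317.9500 − 3391.8976 = 926.0524
b₁(new) = 1235.7186 / 926.0524 = 1.3344

(Same formula on the original sums: (9×1671.5765 − 44.20×330.38) / (9×234.6734 − 44.20²) = 441.3925 / 158.4206 = 2.7862, matching the given fit.)

Step 3: Change in slope
Δβ₁ = 1.3344 − 2.7862 = -1.4518
Relative change = -1.4518 / 2.7862 × 100% = -52.1%
→ the slope decreases when the point is added.

Because the point sits below the extension of the original line at a high-leverage x, it tilts the fit down.
In practice: examine leverage (hᵢ) and Cook's distance rather than deleting it automatically.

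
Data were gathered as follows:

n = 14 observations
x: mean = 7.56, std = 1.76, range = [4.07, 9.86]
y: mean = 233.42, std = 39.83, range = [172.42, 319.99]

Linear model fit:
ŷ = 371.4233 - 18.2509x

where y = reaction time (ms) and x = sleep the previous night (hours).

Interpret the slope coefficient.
For each additional hour of sleep, predicted reaction time decreases by approximately 18.2509 ms.

The slope β₁ = -18.2509 gives the rate at which the fitted reaction time changes with sleep.

Interpretation:
- Sleep up by 1 hour → predicted reaction time decreases by 18.2509 ms
- The effect is assumed constant over the observed range of x (linearity)
- The sign (−) gives the direction; the magnitude 18.2509 gives the size of the effect per hour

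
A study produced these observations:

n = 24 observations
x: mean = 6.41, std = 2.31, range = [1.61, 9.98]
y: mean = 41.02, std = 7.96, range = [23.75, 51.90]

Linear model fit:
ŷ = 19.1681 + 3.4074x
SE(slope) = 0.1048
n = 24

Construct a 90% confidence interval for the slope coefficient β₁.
The 90% CI for β₁ is (3.2274, 3.5874)

Confidence interval for the slope:

The 90% CI for β₁ is: β̂₁ ± t*(α/2, n-2) × SE(β̂₁)

Step 1: Find critical t-value
- Confidence level = 0.9
- Degrees of freedom = n - 2 = 24 - 2 = 22
- t*(α/2, 22) = 1.7171

Step 2: Calculate margin of error
Margin = 1.7171 × 0.1048 = 0.1800

Step 3: Construct interval
CI = 3.4074 ± 0.1800
CI = (3.2274, 3.5874)

Interpretation: intervals built this way capture the true β₁ in 90% of repeated samples; here the plausible range for the per-unit effect of x on y is 3.2274 to 3.5874.
Both endpoints are positive, so the data support a genuinely positive slope at this confidence level.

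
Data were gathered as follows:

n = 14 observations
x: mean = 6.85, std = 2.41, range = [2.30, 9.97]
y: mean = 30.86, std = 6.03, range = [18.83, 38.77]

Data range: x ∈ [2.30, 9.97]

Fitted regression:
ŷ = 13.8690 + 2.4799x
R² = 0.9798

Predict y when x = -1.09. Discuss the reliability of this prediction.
The equation gives ŷ = 11.1659; however x = -1.09 is 3.39 units below the observed range, so this extrapolated value should not be trusted.

Prediction calculation:
ŷ = 13.8690 + 2.4799 × (-1.09)
ŷ = 11.1659

Reliability:
- Data range: x ∈ [2.30, 9.97]
- Prediction point: x = -1.09 is 3.39 units below the observed range → this is EXTRAPOLATION, not interpolation

Why that matters here:
- Real relationships often flatten, saturate, or turn nonlinear at extremes
- R² describes fit only over the sampled x values; it says nothing about behaviour beyond them

The R² = 0.9798 only validates the fit within [2.30, 9.97]; treat ŷ = 11.1659 with caution.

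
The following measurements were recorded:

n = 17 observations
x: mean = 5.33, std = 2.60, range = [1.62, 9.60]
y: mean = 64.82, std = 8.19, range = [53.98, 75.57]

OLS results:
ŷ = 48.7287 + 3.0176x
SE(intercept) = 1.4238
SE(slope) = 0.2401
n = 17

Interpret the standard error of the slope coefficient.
The slope 3.0176 is pinned down to within about ±0.2401 (one SE) by these data — relative uncertainty 8.0%, i.e. precise.

SE(β̂₁) = s / √Sxx, where s is the residual standard deviation and Sxx = Σ(x − x̄)². It is the yardstick for how far β̂₁ = 3.0176 could plausibly be from the true slope.

Relative precision:
- SE / |β̂₁| = 0.2401 / 3.0176 = 8.0%
- Rule of thumb (under 20%: precise; 20% to under 50%: moderately precise; 50% or more: imprecise) → precise

Link to the t-test: t = β̂₁ / SE(β̂₁) = 3.0176 / 0.2401 = 12.5681, the statistic for H₀: β₁ = 0.

What drives SE(β̂₁): more residual scatter → larger SE; wider spread of x values → smaller SE; larger n (here n = 17) → smaller SE.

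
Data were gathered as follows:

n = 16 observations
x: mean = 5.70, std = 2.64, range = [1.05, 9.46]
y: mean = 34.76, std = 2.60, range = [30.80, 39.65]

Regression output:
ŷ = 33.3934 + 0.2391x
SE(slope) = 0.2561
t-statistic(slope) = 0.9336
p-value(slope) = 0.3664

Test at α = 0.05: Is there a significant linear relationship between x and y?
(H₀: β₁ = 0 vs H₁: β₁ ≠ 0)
p-value = 0.3664 ≥ α = 0.05, so we fail to reject H₀. The relationship is not significant.

Hypothesis test for the slope coefficient:

H₀: β₁ = 0 (no linear relationship)
H₁: β₁ ≠ 0 (linear relationship exists)

Test statistic: t = β̂₁ / SE(β̂₁) = 0.2391 / 0.2561 = 0.9336

The p-value (0.3664) is the probability, under H₀, of a t-statistic at least as extreme as |t| = 0.9336 (two-sided, df = n − 2 = 14).

Decision rule: reject H₀ if p-value < α.
p-value = 0.3664 ≥ α = 0.05 → fail to reject H₀.

There is not sufficient evidence at the 5% significance level to conclude that a linear relationship exists between x and y.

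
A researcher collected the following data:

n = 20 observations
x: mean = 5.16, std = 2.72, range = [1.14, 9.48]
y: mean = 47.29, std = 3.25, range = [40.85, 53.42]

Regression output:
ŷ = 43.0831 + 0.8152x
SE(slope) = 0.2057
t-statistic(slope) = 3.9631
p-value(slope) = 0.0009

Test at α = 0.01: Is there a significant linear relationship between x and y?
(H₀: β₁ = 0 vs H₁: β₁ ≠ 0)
p-value = 0.0009 < α = 0.01, so we reject H₀. The relationship is significant.

Hypothesis test for the slope coefficient:

H₀: β₁ = 0 (no linear relationship)
H₁: β₁ ≠ 0 (linear relationship exists)

Test statistic: t = β̂₁ / SE(β̂₁) = 0.8152 / 0.2057 = 3.9631

p = 0.0009: how often a slope estimate this far from 0 (in SE units) would arise by chance if β₁ were truly 0.

Decision rule: reject H₀ if p-value < α.
p-value = 0.0009 < α = 0.01 → reject H₀.

There is sufficient evidence at the 1% significance level to conclude that a linear relationship exists between x and y.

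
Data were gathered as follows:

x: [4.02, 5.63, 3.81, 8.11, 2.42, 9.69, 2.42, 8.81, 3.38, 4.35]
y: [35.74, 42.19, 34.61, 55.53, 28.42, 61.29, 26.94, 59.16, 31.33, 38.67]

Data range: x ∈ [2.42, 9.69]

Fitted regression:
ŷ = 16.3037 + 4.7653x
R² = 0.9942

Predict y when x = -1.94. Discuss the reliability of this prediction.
ŷ = 7.0590, but this is extrapolation (below the data range [2.42, 9.69]) and may be unreliable.

Prediction calculation:
ŷ = 16.3037 + 4.7653 × (-1.94)
ŷ = 7.0590

Reliability:
- Data range: x ∈ [2.42, 9.69]
- Prediction point: x = -1.94 is 4.36 units below the observed range → this is EXTRAPOLATION, not interpolation

Why that matters here:
- R² describes fit only over the sampled x values; it says nothing about behaviour beyond them
- The linear relationship may not hold outside the observed range
- The standard error of prediction grows with (x − x̄)², and x = -1.94 is far from x̄ = 5.26

A defensible statement: 'if the linear trend continued to x = -1.94, y would be about 7.0590' — the premise is untested.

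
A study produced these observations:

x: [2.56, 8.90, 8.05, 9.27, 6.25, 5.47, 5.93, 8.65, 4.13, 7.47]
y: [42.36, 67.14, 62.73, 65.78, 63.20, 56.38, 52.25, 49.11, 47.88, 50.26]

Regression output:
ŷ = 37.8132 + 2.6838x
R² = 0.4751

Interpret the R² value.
R² = 0.4751 means 47.51% of the variation in y is explained by the linear relationship with x. This indicates a moderate fit.

The coefficient of determination R² is the fraction of the total variation in y that the fitted line accounts for.

Here R² = 0.4751:
- Explained: 47.51% of the variation in y
- Unexplained (residual): 100% − 47.51% = 52.49%
- Rule of thumb (below 0.3 weak; 0.3 to below 0.7 moderate; 0.7 and above strong) → moderate

Equivalently, for simple linear regression R² = r², so |r| = √0.4751 ≈ 0.6893.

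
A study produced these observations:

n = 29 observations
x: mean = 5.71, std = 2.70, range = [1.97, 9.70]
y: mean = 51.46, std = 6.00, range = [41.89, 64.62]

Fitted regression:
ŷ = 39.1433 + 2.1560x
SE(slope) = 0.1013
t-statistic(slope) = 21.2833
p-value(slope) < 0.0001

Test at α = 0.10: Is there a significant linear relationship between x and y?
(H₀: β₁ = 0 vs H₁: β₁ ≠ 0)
Since p-value < 0.0001 < α = 0.10, reject H₀ — the slope is significantly different from 0.

Hypothesis test for the slope coefficient:

H₀: β₁ = 0 (no linear relationship)
H₁: β₁ ≠ 0 (linear relationship exists)

Test statistic: t = β̂₁ / SE(β̂₁) = 2.1560 / 0.1013 = 21.2833

The p-value (<0.0001) is the probability, under H₀, of a t-statistic at least as extreme as |t| = 21.2833 (two-sided, df = n − 2 = 27).

Decision rule: reject H₀ if p-value < α.
p-value < 0.0001 < α = 0.10 → reject H₀.

There is sufficient evidence at the 10% significance level to conclude that a linear relationship exists between x and y.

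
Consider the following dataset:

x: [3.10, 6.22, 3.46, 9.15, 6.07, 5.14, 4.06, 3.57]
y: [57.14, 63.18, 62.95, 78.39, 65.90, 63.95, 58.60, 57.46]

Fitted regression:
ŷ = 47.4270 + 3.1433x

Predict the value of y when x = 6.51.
ŷ = 67.8899

Plug x = 6.51 into the fitted line:

ŷ = 47.4270 + 3.1433 × 6.51
ŷ = 47.4270 + 20.4629
ŷ = 67.8899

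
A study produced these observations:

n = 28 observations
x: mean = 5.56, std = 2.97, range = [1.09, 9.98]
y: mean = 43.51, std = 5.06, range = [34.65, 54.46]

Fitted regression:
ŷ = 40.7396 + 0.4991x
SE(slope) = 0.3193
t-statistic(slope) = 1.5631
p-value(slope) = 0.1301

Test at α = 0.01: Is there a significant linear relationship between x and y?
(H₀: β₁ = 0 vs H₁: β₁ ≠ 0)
p-value = 0.1301 ≥ α = 0.01, so we fail to reject H₀. The relationship is not significant.

Hypothesis test for the slope coefficient:

H₀: β₁ = 0 (no linear relationship)
H₁: β₁ ≠ 0 (linear relationship exists)

Test statistic: t = β̂₁ / SE(β̂₁) = 0.4991 / 0.3193 = 1.5631

With df = 26, the two-sided p-value for |t| = 1.5631 is 0.1301.

Decision rule: reject H₀ if p-value < α.
p-value = 0.1301 ≥ α = 0.01 → fail to reject H₀.

Conclusion: the linear association between x and y is not significant at the 1% level.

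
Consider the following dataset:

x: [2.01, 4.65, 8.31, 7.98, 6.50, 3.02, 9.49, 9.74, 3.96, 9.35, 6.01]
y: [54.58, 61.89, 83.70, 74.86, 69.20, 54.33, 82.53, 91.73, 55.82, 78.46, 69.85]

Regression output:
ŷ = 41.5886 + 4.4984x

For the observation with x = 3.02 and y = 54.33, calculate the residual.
Residual = -0.8438

The residual is the difference between the actual value and the predicted value:

Residual = y - ŷ

Step 1: Calculate predicted value
ŷ = 41.5886 + 4.4984 × 3.02
ŷ = 55.1738

Step 2: Calculate residual
Residual = 54.33 - 55.1738
Residual = -0.8438

Interpretation: the model overestimates the actual value by 0.8438 at this point (negative residual → observation lies below the fitted line).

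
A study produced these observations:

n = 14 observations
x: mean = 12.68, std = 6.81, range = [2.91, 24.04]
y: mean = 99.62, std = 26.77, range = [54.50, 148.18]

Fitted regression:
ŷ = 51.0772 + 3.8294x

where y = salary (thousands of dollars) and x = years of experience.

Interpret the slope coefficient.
An increase of one year in experience is associated with a 3.8294 thousand dollars increase in predicted salary.

β₁ = 3.8294 is the change in predicted salary (thousand dollars) per additional year of experience.

Interpretation:
- Experience up by 1 year → predicted salary increases by 3.8294 thousand dollars
- This is a linear approximation: the same per-unit change is assumed across the whole observed x range
- The slope describes association in these data, not necessarily a causal effect

(β₀ = 51.0772 is the fitted value at x = 0 and is not part of the slope interpretation.)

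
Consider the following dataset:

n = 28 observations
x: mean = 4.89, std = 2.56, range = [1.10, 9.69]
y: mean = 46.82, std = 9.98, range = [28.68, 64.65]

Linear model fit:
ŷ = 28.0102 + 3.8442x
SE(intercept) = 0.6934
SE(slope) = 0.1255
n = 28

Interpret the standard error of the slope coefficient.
SE(slope) = 0.1255 measures the uncertainty in the estimated slope. The coefficient is estimated precisely (SE/|β̂₁| = 3.3%).

What SE measures:
- The standard error quantifies the sampling variability of the coefficient estimate
- It is the estimated standard deviation of β̂₁ across hypothetical repeated samples of the same size
- Smaller SE → more precise estimate

Relative precision:
- SE / |β̂₁| = 0.1255 / 3.8442 = 3.3%
- Rule of thumb (under 20%: precise; 20% to under 50%: moderately precise; 50% or more: imprecise) → precise

Link to interval estimation: a confidence interval for β₁ is β̂₁ ± t* × 0.1255, so SE sets the half-width per unit of t*.

What drives SE(β̂₁): larger n (here n = 28) → smaller SE; wider spread of x values → smaller SE.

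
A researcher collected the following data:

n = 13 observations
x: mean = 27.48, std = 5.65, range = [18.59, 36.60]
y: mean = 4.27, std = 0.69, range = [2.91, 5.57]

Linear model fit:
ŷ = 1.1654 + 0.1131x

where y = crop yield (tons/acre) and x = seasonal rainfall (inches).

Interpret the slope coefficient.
On average, crop yield is about 0.1131 tons/acre higher for every extra inch of rainfall.

The slope coefficient β₁ = 0.1131 represents the marginal effect of rainfall on crop yield.

Interpretation:
- Rainfall up by 1 inch → predicted crop yield increases by 0.1131 tons/acre
- The effect is assumed constant over the observed range of x (linearity)
- The sign (+) gives the direction; the magnitude 0.1131 gives the size of the effect per inch

(β₀ = 1.1654 is the fitted value at x = 0 and is not part of the slope interpretation.)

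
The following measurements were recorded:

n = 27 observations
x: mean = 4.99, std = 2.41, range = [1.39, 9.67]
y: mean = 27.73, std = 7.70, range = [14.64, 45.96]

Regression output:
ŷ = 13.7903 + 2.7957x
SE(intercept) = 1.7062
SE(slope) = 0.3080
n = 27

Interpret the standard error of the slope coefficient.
The slope 2.7957 is pinned down to within about ±0.3080 (one SE) by these data — relative uncertainty 11.0%, i.e. precise.

SE(β̂₁) = s / √Sxx, where s is the residual standard deviation and Sxx = Σ(x − x̄)². It is the yardstick for how far β̂₁ = 2.7957 could plausibly be from the true slope.

Relative precision:
- SE / |β̂₁| = 0.3080 / 2.7957 = 11.0%
- Rule of thumb (under 20%: precise; 20% to under 50%: moderately precise; 50% or more: imprecise) → precise

Link to interval estimation: a confidence interval for β₁ is β̂₁ ± t* × 0.3080, so SE sets the half-width per unit of t*.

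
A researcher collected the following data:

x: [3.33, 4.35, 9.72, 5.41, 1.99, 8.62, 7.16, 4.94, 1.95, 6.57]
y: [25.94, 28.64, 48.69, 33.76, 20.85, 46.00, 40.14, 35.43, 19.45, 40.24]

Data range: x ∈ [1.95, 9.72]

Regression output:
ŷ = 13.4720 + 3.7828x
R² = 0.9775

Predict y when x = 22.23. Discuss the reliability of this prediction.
ŷ = 97.5636, but this is extrapolation (above the data range [1.95, 9.72]) and may be unreliable.

Prediction calculation:
ŷ = 13.4720 + 3.7828 × 22.23
ŷ = 97.5636

Reliability:
- Data range: x ∈ [1.95, 9.72]
- Prediction point: x = 22.23 is 12.51 units above the observed range → this is EXTRAPOLATION, not interpolation

Why that matters here:
- The standard error of prediction grows with (x − x̄)², and x = 22.23 is far from x̄ = 5.40
- Real relationships often flatten, saturate, or turn nonlinear at extremes

Report the number if required, but flag clearly that it is an extrapolation.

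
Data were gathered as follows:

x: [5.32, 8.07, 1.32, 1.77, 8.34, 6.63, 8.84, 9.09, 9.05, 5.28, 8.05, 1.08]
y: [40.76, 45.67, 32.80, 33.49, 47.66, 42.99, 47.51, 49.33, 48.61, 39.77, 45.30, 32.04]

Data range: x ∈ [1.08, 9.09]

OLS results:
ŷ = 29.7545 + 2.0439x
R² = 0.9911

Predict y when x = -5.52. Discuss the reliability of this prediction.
The equation gives ŷ = 18.4722; however x = -5.52 is 6.60 units below the observed range, so this extrapolated value should not be trusted.

Prediction calculation:
ŷ = 29.7545 + 2.0439 × (-5.52)
ŷ = 18.4722

Reliability:
- Data range: x ∈ [1.08, 9.09]
- Prediction point: x = -5.52 is 6.60 units below the observed range → this is EXTRAPOLATION, not interpolation

Why that matters here:
- There are no observations near this x to validate the fitted line there
- The standard error of prediction grows with (x − x̄)², and x = -5.52 is far from x̄ = 6.07
- R² describes fit only over the sampled x values; it says nothing about behaviour beyond them

The R² = 0.9911 only validates the fit within [1.08, 9.09]; treat ŷ = 18.4722 with caution.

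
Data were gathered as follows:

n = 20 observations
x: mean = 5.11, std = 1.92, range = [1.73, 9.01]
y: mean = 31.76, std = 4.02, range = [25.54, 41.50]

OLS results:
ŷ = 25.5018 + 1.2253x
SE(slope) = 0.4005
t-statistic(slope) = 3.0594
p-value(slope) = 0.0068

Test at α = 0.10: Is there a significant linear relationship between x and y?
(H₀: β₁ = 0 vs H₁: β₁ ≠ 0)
p-value = 0.0068 < α = 0.10, so we reject H₀. The relationship is significant.

Hypothesis test for the slope coefficient:

H₀: β₁ = 0 (no linear relationship)
H₁: β₁ ≠ 0 (linear relationship exists)

Test statistic: t = β̂₁ / SE(β̂₁) = 1.2253 / 0.4005 = 3.0594

p = 0.0068: how often a slope estimate this far from 0 (in SE units) would arise by chance if β₁ were truly 0.

Decision rule: reject H₀ if p-value < α.
p-value = 0.0068 < α = 0.10 → reject H₀.

There is sufficient evidence at the 10% significance level to conclude that a linear relationship exists between x and y.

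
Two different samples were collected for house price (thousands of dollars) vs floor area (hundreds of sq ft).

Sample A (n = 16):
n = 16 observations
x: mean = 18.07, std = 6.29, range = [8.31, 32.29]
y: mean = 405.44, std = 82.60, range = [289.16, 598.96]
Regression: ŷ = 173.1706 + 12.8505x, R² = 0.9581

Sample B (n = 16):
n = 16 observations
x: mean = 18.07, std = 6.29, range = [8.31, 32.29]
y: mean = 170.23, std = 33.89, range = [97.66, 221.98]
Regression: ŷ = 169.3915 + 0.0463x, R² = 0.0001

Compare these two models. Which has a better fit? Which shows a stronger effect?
Model A has the better fit (R² = 0.9581 vs 0.0001). Model A shows the stronger effect (|β₁| = 12.8505 vs 0.0463).

Model Comparison:

Goodness of fit (R²):
- Model A: R² = 0.9581 → 95.81% of variance in house price explained
- Model B: R² = 0.0001 → 0.01% of variance in house price explained
- 0.9581 > 0.0001 → Model A has the better fit

Effect size (slope magnitude):
- Model A: β₁ = 12.8505 → predicted house price rises 12.8505 thousand dollars per additional hundred sq ft of floor area
- Model B: β₁ = 0.0463 → predicted house price rises 0.0463 thousand dollars per additional hundred sq ft of floor area
- |12.8505| > |0.0463| → Model A shows the stronger marginal effect

Note: The two samples could reflect different populations, time periods, or measurement quality.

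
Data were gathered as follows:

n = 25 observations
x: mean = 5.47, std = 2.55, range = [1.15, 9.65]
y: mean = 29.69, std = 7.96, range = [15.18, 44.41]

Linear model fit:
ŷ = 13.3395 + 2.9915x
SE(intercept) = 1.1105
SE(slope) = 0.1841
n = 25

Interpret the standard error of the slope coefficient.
SE(β̂₁) = 0.1841 is the estimated standard deviation of the slope estimate across repeated samples; relative to β̂₁ = 2.9915 that is 6.2%, a precise estimate.

SE(β̂₁) = s / √Sxx, where s is the residual standard deviation and Sxx = Σ(x − x̄)². It is the yardstick for how far β̂₁ = 2.9915 could plausibly be from the true slope.

Relative precision:
- SE / |β̂₁| = 0.1841 / 2.9915 = 6.2%
- Rule of thumb (under 20%: precise; 20% to under 50%: moderately precise; 50% or more: imprecise) → precise

Link to the t-test: t = β̂₁ / SE(β̂₁) = 2.9915 / 0.1841 = 16.2493, the statistic for H₀: β₁ = 0.

What drives SE(β̂₁): wider spread of x values → smaller SE; larger n (here n = 25) → smaller SE.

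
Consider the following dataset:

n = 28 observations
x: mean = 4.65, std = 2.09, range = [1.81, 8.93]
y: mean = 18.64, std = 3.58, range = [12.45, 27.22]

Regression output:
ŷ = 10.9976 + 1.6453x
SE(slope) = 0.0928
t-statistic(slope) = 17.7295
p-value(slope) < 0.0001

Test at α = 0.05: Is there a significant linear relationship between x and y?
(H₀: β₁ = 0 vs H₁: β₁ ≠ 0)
p-value < 0.0001 < α = 0.05, so we reject H₀. The relationship is significant.

Hypothesis test for the slope coefficient:

H₀: β₁ = 0 (no linear relationship)
H₁: β₁ ≠ 0 (linear relationship exists)

Test statistic: t = β̂₁ / SE(β̂₁) = 1.6453 / 0.0928 = 17.7295

With df = 26, the two-sided p-value for |t| = 17.7295 is <0.0001.

Decision rule: reject H₀ if p-value < α.
p-value < 0.0001 < α = 0.05 → reject H₀.

There is sufficient evidence at the 5% significance level to conclude that a linear relationship exists between x and y.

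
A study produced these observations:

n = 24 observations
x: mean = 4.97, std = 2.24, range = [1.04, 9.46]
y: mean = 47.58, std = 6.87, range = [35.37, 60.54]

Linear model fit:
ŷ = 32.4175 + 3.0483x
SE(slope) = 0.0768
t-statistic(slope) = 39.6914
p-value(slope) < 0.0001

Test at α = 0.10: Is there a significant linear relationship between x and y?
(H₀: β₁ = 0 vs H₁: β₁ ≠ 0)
p-value < 0.0001 < α = 0.10, so we reject H₀. The relationship is significant.

Hypothesis test for the slope coefficient:

H₀: β₁ = 0 (no linear relationship)
H₁: β₁ ≠ 0 (linear relationship exists)

Test statistic: t = β̂₁ / SE(β̂₁) = 3.0483 / 0.0768 = 39.6914

The p-value (<0.0001) is the probability, under H₀, of a t-statistic at least as extreme as |t| = 39.6914 (two-sided, df = n − 2 = 22).

Decision rule: reject H₀ if p-value < α.
p-value < 0.0001 < α = 0.10 → reject H₀.

There is sufficient evidence at the 10% significance level to conclude that a linear relationship exists between x and y.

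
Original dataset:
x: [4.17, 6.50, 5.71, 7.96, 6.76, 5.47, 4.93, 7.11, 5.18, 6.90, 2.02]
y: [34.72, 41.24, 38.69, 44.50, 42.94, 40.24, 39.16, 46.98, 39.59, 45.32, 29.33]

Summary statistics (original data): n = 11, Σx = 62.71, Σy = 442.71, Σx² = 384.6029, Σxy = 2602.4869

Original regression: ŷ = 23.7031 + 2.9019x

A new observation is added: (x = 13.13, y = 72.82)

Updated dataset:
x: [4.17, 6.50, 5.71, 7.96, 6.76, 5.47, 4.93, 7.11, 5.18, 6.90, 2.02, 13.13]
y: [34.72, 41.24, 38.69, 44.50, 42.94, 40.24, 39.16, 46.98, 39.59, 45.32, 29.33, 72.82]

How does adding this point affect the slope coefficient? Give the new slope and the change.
Adding the point moves β₁ from 2.9019 to 3.8674, i.e. it increases by 0.9655 (+33.3%).

x = 13.13 lies well outside the original x-range [2.02, 7.96] (x̄ ≈ 5.70), so this observation has high leverage and can move the slope substantially.

Step 1: Update the sums with the new point (n goes from 11 to 12)
Σx  = 62.71 + 13.13 = 75.84
Σy  = 442.71 + 72.82 = 515.53
Σx² = 384.6029 + 13.13² = 384.6029 + 172.3969 = 556.9998
Σxy = 2602.4869 + 13.13×72.82 = 2602.4869 + 956.1266 = 3558.6135

Step 2: Recompute the slope with b₁ = (nΣxy − ΣxΣy) / (nΣx² − (Σx)²)
Numerator   = 12×3558.6135 − 75.84×515.53 = 42703.3620 − 39097.7952 = 3605.5668
Denominator = 12×556.9998 − 75.84² = 6683.9976 − 5751.7056 = 932.2920
b₁(new) = 3605.5668 / 932.2920 = 3.8674

(Same formula on the original sums: (11×2602.4869 − 62.71×442.71) / (11×384.6029 − 62.71²) = 865.0118 / 298.0878 = 2.9019, matching the given fit.)

Step 3: Change in slope
Δβ₁ = 3.8674 − 2.9019 = +0.9655
Relative change = +0.9655 / 2.9019 × 100% = +33.3%
→ the slope increases when the point is added.

A high-leverage point only changes the slope if it is off the original line; here y = 72.82 is above the original trend, so the slope increases.
In practice: refit with and without it and report both if conclusions differ.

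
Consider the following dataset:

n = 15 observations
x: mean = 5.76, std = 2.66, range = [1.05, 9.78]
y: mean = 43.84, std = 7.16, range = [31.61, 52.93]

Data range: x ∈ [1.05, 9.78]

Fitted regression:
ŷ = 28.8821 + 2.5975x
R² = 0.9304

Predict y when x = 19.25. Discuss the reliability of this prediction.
ŷ = 78.8840, but this is extrapolation (above the data range [1.05, 9.78]) and may be unreliable.

Prediction calculation:
ŷ = 28.8821 + 2.5975 × 19.25
ŷ = 78.8840

Reliability:
- Data range: x ∈ [1.05, 9.78]
- Prediction point: x = 19.25 is 9.47 units above the observed range → this is EXTRAPOLATION, not interpolation

Why that matters here:
- The linear relationship may not hold outside the observed range
- The standard error of prediction grows with (x − x̄)², and x = 19.25 is far from x̄ = 5.76

A defensible statement: 'if the linear trend continued to x = 19.25, y would be about 78.8840' — the premise is untested.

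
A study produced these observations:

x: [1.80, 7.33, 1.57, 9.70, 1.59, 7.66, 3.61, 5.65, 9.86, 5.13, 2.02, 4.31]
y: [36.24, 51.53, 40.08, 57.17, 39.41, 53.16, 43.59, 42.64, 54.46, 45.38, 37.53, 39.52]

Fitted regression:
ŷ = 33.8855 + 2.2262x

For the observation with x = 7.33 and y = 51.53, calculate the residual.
Residual = 1.3265

The residual is the difference between the actual value and the predicted value:

Residual = y - ŷ

Step 1: Calculate predicted value
ŷ = 33.8855 + 2.2262 × 7.33
ŷ = 50.2035

Step 2: Calculate residual
Residual = 51.53 - 50.2035
Residual = 1.3265

The residual is positive, so the observed y = 51.53 sits above the regression line (the line underestimates it by 1.3265).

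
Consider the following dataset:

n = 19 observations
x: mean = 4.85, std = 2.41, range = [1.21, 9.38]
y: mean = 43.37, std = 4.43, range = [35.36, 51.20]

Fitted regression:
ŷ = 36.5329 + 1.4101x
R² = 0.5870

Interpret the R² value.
The model explains 58.70% of the variance in y (R² = 0.5870), leaving 41.30% unexplained; the fit is moderate.

The coefficient of determination R² is the fraction of the total variation in y that the fitted line accounts for.

Here R² = 0.5870:
- Explained: 58.70% of the variation in y
- Unexplained (residual): 100% − 58.70% = 41.30%
- Rule of thumb (below 0.3 weak; 0.3 to below 0.7 moderate; 0.7 and above strong) → moderate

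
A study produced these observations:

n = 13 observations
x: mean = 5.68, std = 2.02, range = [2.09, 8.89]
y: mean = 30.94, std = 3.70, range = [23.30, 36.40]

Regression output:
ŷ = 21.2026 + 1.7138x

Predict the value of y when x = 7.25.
ŷ = 33.6277

x = 7.25 lies inside the observed range [2.09, 8.89], so the fitted equation applies directly:

ŷ = 21.2026 + 1.7138 × 7.25
ŷ = 21.2026 + 12.4251
ŷ = 33.6277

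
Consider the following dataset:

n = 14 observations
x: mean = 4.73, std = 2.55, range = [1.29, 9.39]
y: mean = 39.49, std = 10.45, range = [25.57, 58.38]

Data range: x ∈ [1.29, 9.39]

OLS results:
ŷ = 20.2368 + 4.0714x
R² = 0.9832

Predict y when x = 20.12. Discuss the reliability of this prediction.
ŷ = 102.1534, but this is extrapolation (above the data range [1.29, 9.39]) and may be unreliable.

Prediction calculation:
ŷ = 20.2368 + 4.0714 × 20.12
ŷ = 102.1534

Reliability:
- Data range: x ∈ [1.29, 9.39]
- Prediction point: x = 20.12 is 10.73 units above the observed range → this is EXTRAPOLATION, not interpolation

Why that matters here:
- There are no observations near this x to validate the fitted line there
- The standard error of prediction grows with (x − x̄)², and x = 20.12 is far from x̄ = 4.73
- Real relationships often flatten, saturate, or turn nonlinear at extremes

A defensible statement: 'if the linear trend continued to x = 20.12, y would be about 102.1534' — the premise is untested.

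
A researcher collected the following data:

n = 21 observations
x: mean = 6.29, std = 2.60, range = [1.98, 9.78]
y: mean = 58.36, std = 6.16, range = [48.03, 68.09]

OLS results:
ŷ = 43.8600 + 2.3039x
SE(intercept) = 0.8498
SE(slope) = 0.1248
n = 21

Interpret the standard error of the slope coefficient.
SE(β̂₁) = 0.1248 is the estimated standard deviation of the slope estimate across repeated samples; relative to β̂₁ = 2.3039 that is 5.4%, a precise estimate.

SE(β̂₁) = s / √Sxx, where s is the residual standard deviation and Sxx = Σ(x − x̄)². It is the yardstick for how far β̂₁ = 2.3039 could plausibly be from the true slope.

Relative precision:
- SE / |β̂₁| = 0.1248 / 2.3039 = 5.4%
- Rule of thumb (under 20%: precise; 20% to under 50%: moderately precise; 50% or more: imprecise) → precise

Link to the t-test: t = β̂₁ / SE(β̂₁) = 2.3039 / 0.1248 = 18.4607, the statistic for H₀: β₁ = 0.

What drives SE(β̂₁): larger n (here n = 21) → smaller SE.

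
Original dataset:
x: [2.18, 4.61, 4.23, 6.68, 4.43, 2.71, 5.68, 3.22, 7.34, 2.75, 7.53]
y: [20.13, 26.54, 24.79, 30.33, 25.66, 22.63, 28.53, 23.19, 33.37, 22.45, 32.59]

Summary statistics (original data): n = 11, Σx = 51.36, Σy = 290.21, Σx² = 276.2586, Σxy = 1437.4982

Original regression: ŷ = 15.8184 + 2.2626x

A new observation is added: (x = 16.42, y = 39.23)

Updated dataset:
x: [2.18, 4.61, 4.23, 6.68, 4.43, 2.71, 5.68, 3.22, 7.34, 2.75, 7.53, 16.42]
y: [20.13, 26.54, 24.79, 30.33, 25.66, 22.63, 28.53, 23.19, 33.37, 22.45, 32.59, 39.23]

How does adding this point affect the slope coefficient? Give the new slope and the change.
Adding the point moves β₁ from 2.2626 to 1.3548, i.e. it decreases by 0.9078 (-40.1%).

x = 16.42 lies well outside the original x-range [2.18, 7.53] (x̄ ≈ 4.67), so this observation has high leverage and can move the slope substantially.

Step 1: Update the sums with the new point (n goes from 11 to 12)
Σx  = 51.36 + 16.42 = 67.78
Σy  = 290.21 + 39.23 = 329.44
Σx² = 276.2586 + 16.42² = 276.2586 + 269.6164 = 545.8750
Σxy = 1437.4982 + 16.42×39.23 = 1437.4982 + 644.1566 = 2081.6548

Step 2: Recompute the slope with b₁ = (nΣxy − ΣxΣy) / (nΣx² − (Σx)²)
Numerator   = 12×2081.6548 − 67.78×329.44 = 24979.8576 − 22329.4432 = 2650.4144
Denominator = 12×545.8750 − 67.78² = 6550.5000 − 4594.1284 = 1956.3716
b₁(new) = 2650.4144 / 1956.3716 = 1.3548

(Same formula on the original sums: (11×1437.4982 − 51.36×290.21) / (11×276.2586 − 51.36²) = 907.2946 / 400.9950 = 2.2626, matching the given fit.)

Step 3: Change in slope
Δβ₁ = 1.3548 − 2.2626 = -0.9078
Relative change = -0.9078 / 2.2626 × 100% = -40.1%
→ the slope decreases when the point is added.

A high-leverage point only changes the slope if it is off the original line; here y = 39.23 is below the original trend, so the slope decreases.
In practice: examine leverage (hᵢ) and Cook's distance rather than deleting it automatically; refit with and without it and report both if conclusions differ.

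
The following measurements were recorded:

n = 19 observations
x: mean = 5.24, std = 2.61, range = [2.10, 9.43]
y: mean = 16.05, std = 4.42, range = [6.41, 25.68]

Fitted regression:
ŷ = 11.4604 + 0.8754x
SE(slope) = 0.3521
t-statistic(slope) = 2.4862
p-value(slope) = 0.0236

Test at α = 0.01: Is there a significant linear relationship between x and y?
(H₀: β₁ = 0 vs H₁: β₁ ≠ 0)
p-value = 0.0236 ≥ α = 0.01, so we fail to reject H₀. The relationship is not significant.

Hypothesis test for the slope coefficient:

H₀: β₁ = 0 (no linear relationship)
H₁: β₁ ≠ 0 (linear relationship exists)

Test statistic: t = β̂₁ / SE(β̂₁) = 0.8754 / 0.3521 = 2.4862

With df = 17, the two-sided p-value for |t| = 2.4862 is 0.0236.

Decision rule: reject H₀ if p-value < α.
p-value = 0.0236 ≥ α = 0.01 → fail to reject H₀.

Conclusion: the linear association between x and y is not significant at the 1% level.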